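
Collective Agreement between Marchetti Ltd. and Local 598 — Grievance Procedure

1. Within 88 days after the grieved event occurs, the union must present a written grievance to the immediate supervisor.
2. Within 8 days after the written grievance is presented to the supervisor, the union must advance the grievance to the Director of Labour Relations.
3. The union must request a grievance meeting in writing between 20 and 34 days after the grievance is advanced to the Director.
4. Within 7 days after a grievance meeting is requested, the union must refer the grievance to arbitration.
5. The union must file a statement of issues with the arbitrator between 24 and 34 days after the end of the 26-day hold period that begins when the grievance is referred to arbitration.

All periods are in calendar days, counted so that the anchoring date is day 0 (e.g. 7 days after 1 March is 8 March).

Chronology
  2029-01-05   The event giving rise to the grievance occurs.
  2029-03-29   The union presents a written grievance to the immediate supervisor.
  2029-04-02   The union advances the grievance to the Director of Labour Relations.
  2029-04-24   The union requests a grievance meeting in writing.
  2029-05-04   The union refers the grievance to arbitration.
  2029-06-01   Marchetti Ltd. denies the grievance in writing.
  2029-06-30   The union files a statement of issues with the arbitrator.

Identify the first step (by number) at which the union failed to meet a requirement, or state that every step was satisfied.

Step 1: 88 days after 2029-01-05 (when the grieved event occurs) is 2029-04-03; done 2029-03-29 — timely.
Step 2: 8 days after 2029-03-29 (when the written grievance is presented to the supervisor) is 2029-04-06; done 2029-04-02 — timely.
Step 3: the window is 20–34 days after 2029-04-02 (when the grievance is advanced to the Director), so 2029-04-22 through 2029-05-06; done 2029-04-24 — within the window.
Step 4: 7 days after 2029-04-24 (when a grievance meeting is requested) is 2029-05-01; 2029-05-04 misses that deadline by 3 days.

Step 4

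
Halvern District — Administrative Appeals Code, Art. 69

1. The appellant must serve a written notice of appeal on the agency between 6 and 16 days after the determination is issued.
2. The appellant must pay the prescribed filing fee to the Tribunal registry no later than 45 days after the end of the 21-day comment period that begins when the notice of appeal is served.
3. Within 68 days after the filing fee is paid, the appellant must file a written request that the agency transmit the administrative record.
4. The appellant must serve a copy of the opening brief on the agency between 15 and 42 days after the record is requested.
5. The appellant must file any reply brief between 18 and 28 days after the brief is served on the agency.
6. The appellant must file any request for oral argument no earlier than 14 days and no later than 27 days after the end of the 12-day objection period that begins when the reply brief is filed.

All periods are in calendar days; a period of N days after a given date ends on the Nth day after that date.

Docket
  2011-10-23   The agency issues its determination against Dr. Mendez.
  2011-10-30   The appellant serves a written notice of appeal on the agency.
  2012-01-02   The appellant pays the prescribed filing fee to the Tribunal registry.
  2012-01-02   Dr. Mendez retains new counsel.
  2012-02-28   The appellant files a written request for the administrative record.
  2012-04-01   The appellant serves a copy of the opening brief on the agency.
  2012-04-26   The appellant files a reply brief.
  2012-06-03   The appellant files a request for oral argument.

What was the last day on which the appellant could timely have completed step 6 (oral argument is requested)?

The reply brief is filed on 2012-04-26; the 12-day objection period therefore ends 2012-05-08, and step 6 runs from that date. The window is 14–27 days after 2012-05-08; it closes on 2012-06-04.

2012-06-04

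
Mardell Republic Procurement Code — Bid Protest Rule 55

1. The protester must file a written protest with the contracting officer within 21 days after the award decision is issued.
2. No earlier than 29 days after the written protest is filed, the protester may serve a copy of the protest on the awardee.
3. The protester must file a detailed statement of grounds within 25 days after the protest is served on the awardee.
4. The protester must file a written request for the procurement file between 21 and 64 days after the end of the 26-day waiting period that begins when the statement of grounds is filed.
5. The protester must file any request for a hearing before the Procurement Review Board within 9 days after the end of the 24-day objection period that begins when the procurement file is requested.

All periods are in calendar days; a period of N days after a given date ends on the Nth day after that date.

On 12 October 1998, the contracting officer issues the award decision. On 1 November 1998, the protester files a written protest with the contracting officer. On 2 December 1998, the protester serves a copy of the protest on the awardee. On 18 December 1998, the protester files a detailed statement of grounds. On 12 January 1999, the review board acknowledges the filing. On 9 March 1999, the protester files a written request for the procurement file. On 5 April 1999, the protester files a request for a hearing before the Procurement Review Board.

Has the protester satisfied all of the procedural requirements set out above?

Yes

Step 1 — counting 21 days from 12 October 1998 (when the award decision is issued) gives a deadline of 2 November 1998; 1 November 1998 is within that limit.
Step 2 — must wait 29 days from 1 November 1998 (when the written protest is filed), so not before 30 November 1998; done 2 December 1998 — permitted.
Step 3 — counting 25 days from 2 December 1998 (when the protest is served on the awardee) gives a deadline of 27 December 1998; 18 December 1998 is within that limit.
Step 4 — 21 and 64 days from 13 January 1999 (end of the 26-day waiting period, which began when the statement of grounds is filed on 18 December 1998) are 3 February 1999 and 18 March 1999 respectively; 9 March 1999 falls inside that range.
Step 5 — counting 9 days from 2 April 1999 (end of the 24-day objection period, which began when the procurement file is requested on 9 March 1999) gives a deadline of 11 April 1999; done 5 April 1999 — timely.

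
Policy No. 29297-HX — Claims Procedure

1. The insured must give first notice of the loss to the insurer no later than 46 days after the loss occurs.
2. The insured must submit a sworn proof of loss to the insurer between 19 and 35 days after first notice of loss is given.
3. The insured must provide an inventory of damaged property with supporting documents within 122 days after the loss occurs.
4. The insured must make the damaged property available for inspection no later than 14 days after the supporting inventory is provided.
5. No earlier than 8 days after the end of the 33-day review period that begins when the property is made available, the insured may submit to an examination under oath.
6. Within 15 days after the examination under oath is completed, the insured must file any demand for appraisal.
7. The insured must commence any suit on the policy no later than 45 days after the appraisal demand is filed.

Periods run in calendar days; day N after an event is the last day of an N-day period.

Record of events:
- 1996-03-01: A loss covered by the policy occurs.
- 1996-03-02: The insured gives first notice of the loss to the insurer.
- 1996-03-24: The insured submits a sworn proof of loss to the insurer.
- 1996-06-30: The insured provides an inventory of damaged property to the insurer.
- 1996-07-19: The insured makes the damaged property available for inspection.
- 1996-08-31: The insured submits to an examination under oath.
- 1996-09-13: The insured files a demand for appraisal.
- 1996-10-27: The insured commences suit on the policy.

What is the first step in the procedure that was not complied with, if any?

Step 4

(1) due by 1996-03-01 + 46 days = 1996-04-16; done 1996-03-02 — timely.
(2) the permitted window runs from 1996-03-02 + 19 = 1996-03-21 to 1996-03-02 + 35 = 1996-04-06; 1996-03-24 falls inside that range.
(3) due by 1996-03-01 + 122 days = 1996-07-01; done 1996-06-30 — timely.
(4) due by 1996-06-30 + 14 days = 1996-07-14; 1996-07-19 misses that deadline by 5 days.
That is the first point of non-compliance.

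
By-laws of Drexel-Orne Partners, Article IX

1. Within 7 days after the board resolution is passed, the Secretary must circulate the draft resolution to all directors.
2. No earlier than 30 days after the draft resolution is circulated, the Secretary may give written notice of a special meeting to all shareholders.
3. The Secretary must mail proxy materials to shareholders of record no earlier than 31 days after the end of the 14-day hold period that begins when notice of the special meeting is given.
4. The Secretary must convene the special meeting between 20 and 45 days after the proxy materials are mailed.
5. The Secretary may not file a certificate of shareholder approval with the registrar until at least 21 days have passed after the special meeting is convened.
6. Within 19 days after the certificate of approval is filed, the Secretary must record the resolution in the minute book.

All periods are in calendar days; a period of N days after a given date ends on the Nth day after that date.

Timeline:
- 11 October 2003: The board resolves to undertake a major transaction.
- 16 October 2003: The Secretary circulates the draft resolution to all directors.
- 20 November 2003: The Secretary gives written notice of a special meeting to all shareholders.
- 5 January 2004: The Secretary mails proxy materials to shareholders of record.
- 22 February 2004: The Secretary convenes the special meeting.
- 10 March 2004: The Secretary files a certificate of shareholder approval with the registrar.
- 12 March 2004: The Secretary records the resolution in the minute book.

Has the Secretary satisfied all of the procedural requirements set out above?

(1) due by 11 October 2003 + 7 days = 18 October 2003; 16 October 2003 is within that limit.
(2) permitted from 16 October 2003 + 30 days = 15 November 2003 onward; done 20 November 2003, after the minimum wait.
(3) permitted from 4 December 2003 + 31 days = 4 January 2004 onward; 5 January 2004 is on or after that date.
(4) the permitted window runs from 5 January 2004 + 20 = 25 January 2004 to 5 January 2004 + 45 = 19 February 2004; 22 February 2004 is 3 days past the end of the window.

No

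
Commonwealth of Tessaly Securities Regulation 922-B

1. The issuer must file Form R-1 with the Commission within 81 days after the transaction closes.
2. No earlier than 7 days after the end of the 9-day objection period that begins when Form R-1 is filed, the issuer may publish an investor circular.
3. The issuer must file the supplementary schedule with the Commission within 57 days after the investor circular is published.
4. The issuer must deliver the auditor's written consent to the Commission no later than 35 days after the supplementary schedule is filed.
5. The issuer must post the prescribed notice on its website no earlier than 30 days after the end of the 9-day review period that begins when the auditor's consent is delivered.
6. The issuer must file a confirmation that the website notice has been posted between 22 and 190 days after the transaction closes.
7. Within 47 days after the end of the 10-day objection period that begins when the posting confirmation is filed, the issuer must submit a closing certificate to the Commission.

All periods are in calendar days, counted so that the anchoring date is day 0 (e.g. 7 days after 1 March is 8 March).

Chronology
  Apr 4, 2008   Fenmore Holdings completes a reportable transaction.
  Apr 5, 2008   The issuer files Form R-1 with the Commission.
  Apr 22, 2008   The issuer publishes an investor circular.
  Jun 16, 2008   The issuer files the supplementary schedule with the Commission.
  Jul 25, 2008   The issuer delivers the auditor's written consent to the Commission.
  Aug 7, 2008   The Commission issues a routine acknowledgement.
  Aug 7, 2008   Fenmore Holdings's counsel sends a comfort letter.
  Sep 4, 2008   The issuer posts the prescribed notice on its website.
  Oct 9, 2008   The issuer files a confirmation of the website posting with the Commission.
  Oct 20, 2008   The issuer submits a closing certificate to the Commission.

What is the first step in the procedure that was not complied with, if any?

Step 4

Step 1 — counting 81 days from Apr 4, 2008 (when the transaction closes) gives a deadline of Jun 24, 2008; done Apr 5, 2008 — timely.
Step 2 — must wait 7 days from Apr 14, 2008 (end of the 9-day objection period, which began when Form R-1 is filed on Apr 5, 2008), so not before Apr 21, 2008; Apr 22, 2008 is on or after that date.
Step 3 — counting 57 days from Apr 22, 2008 (when the investor circular is published) gives a deadline of Jun 18, 2008; Jun 16, 2008 is within that limit.
Step 4 — counting 35 days from Jun 16, 2008 (when the supplementary schedule is filed) gives a deadline of Jul 21, 2008; done Jul 25, 2008 — 4 days late.
The procedure was therefore not followed at step 4.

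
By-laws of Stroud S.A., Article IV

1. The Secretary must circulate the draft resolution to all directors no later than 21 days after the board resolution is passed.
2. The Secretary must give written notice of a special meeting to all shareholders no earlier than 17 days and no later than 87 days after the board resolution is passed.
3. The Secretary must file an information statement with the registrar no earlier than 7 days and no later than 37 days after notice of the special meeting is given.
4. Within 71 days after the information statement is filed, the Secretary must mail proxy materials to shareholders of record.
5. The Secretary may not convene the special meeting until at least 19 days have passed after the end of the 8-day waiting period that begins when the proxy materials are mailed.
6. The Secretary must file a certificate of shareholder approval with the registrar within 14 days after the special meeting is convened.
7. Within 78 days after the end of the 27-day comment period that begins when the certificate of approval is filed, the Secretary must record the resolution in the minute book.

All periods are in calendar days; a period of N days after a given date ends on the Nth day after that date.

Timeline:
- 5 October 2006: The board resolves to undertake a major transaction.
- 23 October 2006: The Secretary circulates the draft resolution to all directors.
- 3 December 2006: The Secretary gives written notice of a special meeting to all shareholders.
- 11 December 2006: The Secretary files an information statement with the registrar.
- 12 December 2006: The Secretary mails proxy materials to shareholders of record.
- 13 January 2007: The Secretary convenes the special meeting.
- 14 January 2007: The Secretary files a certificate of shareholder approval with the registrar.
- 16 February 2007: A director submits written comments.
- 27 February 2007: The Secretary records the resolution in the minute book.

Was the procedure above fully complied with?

Yes

Step 1: 21 days after 5 October 2006 (when the board resolution is passed) is 26 October 2006; completed 23 October 2006, before the deadline.
Step 2: the window is 17–87 days after 5 October 2006 (when the board resolution is passed), so 22 October 2006 through 31 December 2006; done 3 December 2006 — within the window.
Step 3: the window is 7–37 days after 3 December 2006 (when notice of the special meeting is given), so 10 December 2006 through 9 January 2007; done 11 December 2006, which is between those dates.
Step 4: 71 days after 11 December 2006 (when the information statement is filed) is 20 February 2007; 12 December 2006 is within that limit.
Step 5: the earliest permitted date is 19 days after 20 December 2006 (end of the 8-day waiting period, which began when the proxy materials are mailed on 12 December 2006), i.e. 8 January 2007; 13 January 2007 is on or after that date.
Step 6: 14 days after 13 January 2007 (when the special meeting is convened) is 27 January 2007; done 14 January 2007 — timely.
Step 7: 78 days after 10 February 2007 (end of the 27-day comment period, which began when the certificate of approval is filed on 14 January 2007) is 29 April 2007; completed 27 February 2007, before the deadline.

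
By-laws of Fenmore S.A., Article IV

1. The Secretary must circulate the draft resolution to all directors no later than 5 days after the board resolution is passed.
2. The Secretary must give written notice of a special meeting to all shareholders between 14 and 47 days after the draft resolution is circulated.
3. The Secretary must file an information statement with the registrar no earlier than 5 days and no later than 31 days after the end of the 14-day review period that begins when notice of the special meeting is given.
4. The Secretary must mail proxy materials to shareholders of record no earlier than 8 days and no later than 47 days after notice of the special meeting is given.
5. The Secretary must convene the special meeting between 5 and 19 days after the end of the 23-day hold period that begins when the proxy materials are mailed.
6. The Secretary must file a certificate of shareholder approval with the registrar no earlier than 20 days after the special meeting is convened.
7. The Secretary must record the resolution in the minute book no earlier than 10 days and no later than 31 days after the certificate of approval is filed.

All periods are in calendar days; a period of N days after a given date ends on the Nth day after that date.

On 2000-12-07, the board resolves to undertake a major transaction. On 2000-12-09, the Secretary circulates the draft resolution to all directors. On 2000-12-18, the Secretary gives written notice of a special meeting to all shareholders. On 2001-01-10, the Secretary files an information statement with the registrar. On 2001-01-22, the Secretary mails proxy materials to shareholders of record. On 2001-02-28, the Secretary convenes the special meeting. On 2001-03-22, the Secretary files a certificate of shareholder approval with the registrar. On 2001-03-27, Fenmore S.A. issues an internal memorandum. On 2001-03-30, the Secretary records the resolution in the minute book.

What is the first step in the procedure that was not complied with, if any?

Step 2

Step 1: 5 days after 2000-12-07 (when the board resolution is passed) is 2000-12-12; 2000-12-09 is within that limit.
Step 2: the window is 14–47 days after 2000-12-09 (when the draft resolution is circulated), so 2000-12-23 through 2001-01-25; done 2000-12-18 — 5 days before the window opened.
That is the first point of non-compliance.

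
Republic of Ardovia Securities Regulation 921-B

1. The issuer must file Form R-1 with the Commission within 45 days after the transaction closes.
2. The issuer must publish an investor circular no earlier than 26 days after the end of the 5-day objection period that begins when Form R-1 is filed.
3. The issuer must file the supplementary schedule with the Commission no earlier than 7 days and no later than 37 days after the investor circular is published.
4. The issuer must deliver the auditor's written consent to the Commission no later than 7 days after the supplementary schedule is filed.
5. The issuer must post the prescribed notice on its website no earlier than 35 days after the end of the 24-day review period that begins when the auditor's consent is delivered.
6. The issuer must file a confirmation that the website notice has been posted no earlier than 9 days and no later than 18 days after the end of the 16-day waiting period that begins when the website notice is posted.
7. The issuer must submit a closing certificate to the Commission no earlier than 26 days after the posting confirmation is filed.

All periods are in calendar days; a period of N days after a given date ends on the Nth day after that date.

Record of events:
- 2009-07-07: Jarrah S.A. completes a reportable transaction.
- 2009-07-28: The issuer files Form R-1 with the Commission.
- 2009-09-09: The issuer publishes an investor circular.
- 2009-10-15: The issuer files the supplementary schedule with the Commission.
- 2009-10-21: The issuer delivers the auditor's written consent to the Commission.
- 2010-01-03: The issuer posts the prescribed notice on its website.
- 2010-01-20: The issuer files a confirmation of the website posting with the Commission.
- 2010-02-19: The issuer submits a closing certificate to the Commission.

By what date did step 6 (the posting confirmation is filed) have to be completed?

2010-02-06

The website notice is posted on 2010-01-03; the 16-day waiting period therefore ends 2010-01-19, and step 6 runs from that date. The window is 9–18 days after 2010-01-19; it closes on 2010-02-06.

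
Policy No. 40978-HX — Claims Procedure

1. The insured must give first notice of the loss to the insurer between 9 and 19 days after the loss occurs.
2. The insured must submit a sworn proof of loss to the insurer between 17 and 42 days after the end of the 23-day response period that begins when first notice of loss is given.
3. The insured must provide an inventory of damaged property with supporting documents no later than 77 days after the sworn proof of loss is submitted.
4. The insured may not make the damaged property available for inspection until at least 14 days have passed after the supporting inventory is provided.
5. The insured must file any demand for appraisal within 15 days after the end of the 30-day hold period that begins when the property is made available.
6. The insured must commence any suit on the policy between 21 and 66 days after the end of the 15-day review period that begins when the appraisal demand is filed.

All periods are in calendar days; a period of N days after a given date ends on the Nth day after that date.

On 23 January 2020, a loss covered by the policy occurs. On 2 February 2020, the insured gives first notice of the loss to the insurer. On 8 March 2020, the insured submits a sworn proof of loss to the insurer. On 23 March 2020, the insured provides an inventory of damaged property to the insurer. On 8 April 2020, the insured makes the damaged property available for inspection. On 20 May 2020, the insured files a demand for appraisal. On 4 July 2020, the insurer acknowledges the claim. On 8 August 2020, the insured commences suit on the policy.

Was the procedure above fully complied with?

Step 1 — 9 and 19 days from 23 January 2020 (when the loss occurs) are 1 February 2020 and 11 February 2020 respectively; 2 February 2020 falls inside that range.
Step 2 — 17 and 42 days from 25 February 2020 (end of the 23-day response period, which began when first notice of loss is given on 2 February 2020) are 13 March 2020 and 7 April 2020 respectively; 8 March 2020 is 5 days too early.
No need to go further; step 2 was not satisfied.

No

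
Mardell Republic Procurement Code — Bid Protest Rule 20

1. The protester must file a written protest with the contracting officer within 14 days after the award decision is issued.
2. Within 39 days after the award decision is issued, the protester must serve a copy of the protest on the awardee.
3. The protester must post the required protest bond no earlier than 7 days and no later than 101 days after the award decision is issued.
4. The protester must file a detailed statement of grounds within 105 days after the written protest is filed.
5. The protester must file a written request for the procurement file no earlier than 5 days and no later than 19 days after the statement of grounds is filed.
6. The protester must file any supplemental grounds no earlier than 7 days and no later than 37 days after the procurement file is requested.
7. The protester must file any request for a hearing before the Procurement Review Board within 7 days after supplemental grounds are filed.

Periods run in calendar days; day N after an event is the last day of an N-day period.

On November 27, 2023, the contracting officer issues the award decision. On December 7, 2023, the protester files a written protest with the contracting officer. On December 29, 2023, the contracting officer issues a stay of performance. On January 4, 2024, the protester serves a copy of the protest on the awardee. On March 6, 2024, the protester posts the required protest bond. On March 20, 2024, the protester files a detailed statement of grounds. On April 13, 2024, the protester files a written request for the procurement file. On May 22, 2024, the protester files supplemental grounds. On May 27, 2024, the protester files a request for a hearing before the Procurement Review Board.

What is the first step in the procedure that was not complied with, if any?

Step 5

Step 1 — counting 14 days from November 27, 2023 (when the award decision is issued) gives a deadline of December 11, 2023; completed December 7, 2023, before the deadline.
Step 2 — counting 39 days from November 27, 2023 (when the award decision is issued) gives a deadline of January 5, 2024; January 4, 2024 is within that limit.
Step 3 — 7 and 101 days from November 27, 2023 (when the award decision is issued) are December 4, 2023 and March 7, 2024 respectively; done March 6, 2024 — within the window.
Step 4 — counting 105 days from December 7, 2023 (when the written protest is filed) gives a deadline of March 21, 2024; done March 20, 2024 — timely.
Step 5 — 5 and 19 days from March 20, 2024 (when the statement of grounds is filed) are March 25, 2024 and April 8, 2024 respectively; April 13, 2024 is 5 days past the end of the window.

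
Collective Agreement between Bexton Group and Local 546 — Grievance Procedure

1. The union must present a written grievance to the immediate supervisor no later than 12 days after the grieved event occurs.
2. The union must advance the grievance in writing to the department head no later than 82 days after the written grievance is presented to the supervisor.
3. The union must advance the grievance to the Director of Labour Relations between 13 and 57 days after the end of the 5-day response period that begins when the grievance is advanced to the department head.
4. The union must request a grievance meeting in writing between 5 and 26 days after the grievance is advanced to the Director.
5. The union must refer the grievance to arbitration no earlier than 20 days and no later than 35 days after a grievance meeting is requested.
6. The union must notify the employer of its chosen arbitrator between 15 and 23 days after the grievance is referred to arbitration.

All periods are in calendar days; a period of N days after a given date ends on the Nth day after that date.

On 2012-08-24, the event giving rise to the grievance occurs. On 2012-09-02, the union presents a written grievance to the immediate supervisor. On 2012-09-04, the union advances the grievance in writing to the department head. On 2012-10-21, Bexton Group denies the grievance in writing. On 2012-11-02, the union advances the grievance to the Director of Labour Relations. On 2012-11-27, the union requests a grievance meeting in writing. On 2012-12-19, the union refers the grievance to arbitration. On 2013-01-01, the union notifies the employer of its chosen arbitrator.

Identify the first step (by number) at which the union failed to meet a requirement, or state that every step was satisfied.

Step 1: 12 days after 2012-08-24 (when the grieved event occurs) is 2012-09-05; completed 2012-09-02, before the deadline.
Step 2: 82 days after 2012-09-02 (when the written grievance is presented to the supervisor) is 2012-11-23; completed 2012-09-04, before the deadline.
Step 3: the window is 13–57 days after 2012-09-09 (end of the 5-day response period, which began when the grievance is advanced to the department head on 2012-09-04), so 2012-09-22 through 2012-11-05; 2012-11-02 falls inside that range.
Step 4: the window is 5–26 days after 2012-11-02 (when the grievance is advanced to the Director), so 2012-11-07 through 2012-11-28; done 2012-11-27, which is between those dates.
Step 5: the window is 20–35 days after 2012-11-27 (when a grievance meeting is requested), so 2012-12-17 through 2013-01-01; 2012-12-19 falls inside that range.
Step 6: the window is 15–23 days after 2012-12-19 (when the grievance is referred to arbitration), so 2013-01-03 through 2013-01-11; 2013-01-01 is 2 days too early.
The analysis stops there.

Step 6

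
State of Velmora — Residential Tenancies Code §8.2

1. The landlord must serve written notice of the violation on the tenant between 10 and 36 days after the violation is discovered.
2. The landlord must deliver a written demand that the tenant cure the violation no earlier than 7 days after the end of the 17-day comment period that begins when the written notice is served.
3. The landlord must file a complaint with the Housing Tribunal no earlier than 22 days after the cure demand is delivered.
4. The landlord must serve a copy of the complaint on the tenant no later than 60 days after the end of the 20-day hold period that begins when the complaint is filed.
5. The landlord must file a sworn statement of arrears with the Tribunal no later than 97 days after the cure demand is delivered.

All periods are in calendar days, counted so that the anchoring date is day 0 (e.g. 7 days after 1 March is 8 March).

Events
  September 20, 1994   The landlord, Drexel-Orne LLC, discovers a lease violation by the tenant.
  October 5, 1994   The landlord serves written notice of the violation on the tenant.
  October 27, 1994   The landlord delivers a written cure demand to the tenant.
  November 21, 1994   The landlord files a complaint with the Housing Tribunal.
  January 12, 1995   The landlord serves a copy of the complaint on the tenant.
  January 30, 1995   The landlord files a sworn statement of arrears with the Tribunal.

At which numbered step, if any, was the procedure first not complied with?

Step 2

Step 1: the window is 10–36 days after September 20, 1994 (when the violation is discovered), so September 30, 1994 through October 26, 1994; October 5, 1994 falls inside that range.
Step 2: the earliest permitted date is 7 days after October 22, 1994 (end of the 17-day comment period, which began when the written notice is served on October 5, 1994), i.e. October 29, 1994; acted on October 27, 1994, 2 days prematurely.
That is the first point of non-compliance.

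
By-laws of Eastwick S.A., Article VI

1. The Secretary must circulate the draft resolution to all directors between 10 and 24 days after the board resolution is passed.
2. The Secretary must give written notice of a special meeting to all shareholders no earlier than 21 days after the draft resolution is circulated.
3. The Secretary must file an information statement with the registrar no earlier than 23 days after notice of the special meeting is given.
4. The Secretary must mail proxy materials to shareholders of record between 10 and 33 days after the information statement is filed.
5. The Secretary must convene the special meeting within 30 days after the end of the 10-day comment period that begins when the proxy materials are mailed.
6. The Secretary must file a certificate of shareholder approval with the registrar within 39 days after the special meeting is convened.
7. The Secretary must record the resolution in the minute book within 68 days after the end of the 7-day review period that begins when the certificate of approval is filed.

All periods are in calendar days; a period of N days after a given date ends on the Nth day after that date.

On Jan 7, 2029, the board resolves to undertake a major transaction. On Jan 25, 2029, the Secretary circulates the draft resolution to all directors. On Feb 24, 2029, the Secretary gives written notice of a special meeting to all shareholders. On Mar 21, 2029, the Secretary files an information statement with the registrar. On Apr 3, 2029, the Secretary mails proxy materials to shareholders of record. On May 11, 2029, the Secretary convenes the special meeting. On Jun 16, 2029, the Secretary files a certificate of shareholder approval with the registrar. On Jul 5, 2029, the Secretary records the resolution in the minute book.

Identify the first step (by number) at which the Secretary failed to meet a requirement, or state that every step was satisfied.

(1) the permitted window runs from Jan 7, 2029 + 10 = Jan 17, 2029 to Jan 7, 2029 + 24 = Jan 31, 2029; Jan 25, 2029 falls inside that range.
(2) permitted from Jan 25, 2029 + 21 days = Feb 15, 2029 onward; Feb 24, 2029 is on or after that date.
(3) permitted from Feb 24, 2029 + 23 days = Mar 19, 2029 onward; done Mar 21, 2029, after the minimum wait.
(4) the permitted window runs from Mar 21, 2029 + 10 = Mar 31, 2029 to Mar 21, 2029 + 33 = Apr 23, 2029; done Apr 3, 2029, which is between those dates.
(5) due by Apr 13, 2029 + 30 days = May 13, 2029; completed May 11, 2029, before the deadline.
(6) due by May 11, 2029 + 39 days = Jun 19, 2029; Jun 16, 2029 is within that limit.
(7) due by Jun 23, 2029 + 68 days = Aug 30, 2029; done Jul 5, 2029 — timely.

None — every step was satisfied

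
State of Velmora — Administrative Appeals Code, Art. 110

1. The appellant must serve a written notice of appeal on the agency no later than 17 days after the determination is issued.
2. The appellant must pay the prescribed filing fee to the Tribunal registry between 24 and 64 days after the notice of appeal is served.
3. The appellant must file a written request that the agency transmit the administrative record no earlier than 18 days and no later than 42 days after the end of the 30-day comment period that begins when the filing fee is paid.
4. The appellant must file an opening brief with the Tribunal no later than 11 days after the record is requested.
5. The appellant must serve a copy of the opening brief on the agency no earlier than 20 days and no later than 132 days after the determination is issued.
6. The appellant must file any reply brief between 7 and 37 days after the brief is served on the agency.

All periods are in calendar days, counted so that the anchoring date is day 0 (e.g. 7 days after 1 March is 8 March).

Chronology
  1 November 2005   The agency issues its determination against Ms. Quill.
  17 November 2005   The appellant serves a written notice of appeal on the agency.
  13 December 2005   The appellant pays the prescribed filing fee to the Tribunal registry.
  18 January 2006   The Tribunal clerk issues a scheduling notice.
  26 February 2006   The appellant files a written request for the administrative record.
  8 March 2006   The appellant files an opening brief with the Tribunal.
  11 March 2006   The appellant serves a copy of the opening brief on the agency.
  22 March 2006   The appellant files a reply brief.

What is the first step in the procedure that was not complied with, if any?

Step 1 — counting 17 days from 1 November 2005 (when the determination is issued) gives a deadline of 18 November 2005; 17 November 2005 is within that limit.
Step 2 — 24 and 64 days from 17 November 2005 (when the notice of appeal is served) are 11 December 2005 and 20 January 2006 respectively; done 13 December 2005 — within the window.
Step 3 — 18 and 42 days from 12 January 2006 (end of the 30-day comment period, which began when the filing fee is paid on 13 December 2005) are 30 January 2006 and 23 February 2006 respectively; done 26 February 2006 — 3 days after the window closed.

Step 3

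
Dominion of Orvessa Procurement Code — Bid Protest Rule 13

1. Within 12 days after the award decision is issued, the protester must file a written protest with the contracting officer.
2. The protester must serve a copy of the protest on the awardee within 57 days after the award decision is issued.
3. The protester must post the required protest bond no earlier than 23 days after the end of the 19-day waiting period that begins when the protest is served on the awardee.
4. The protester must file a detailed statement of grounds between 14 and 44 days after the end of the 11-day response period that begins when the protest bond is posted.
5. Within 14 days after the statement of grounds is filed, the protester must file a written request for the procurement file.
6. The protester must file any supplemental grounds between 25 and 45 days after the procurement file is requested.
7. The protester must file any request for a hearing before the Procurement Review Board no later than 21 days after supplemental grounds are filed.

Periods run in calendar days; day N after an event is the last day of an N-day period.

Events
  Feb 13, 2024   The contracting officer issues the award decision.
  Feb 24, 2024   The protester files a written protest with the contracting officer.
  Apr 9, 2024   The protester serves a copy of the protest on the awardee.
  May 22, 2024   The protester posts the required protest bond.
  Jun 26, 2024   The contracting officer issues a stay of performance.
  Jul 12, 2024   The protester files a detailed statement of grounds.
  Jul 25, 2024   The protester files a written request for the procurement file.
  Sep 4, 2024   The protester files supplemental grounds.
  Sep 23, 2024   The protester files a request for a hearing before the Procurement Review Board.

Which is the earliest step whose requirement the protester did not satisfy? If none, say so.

Step 1: 12 days after Feb 13, 2024 (when the award decision is issued) is Feb 25, 2024; done Feb 24, 2024 — timely.
Step 2: 57 days after Feb 13, 2024 (when the award decision is issued) is Apr 10, 2024; completed Apr 9, 2024, before the deadline.
Step 3: the earliest permitted date is 23 days after Apr 28, 2024 (end of the 19-day waiting period, which began when the protest is served on the awardee on Apr 9, 2024), i.e. May 21, 2024; done May 22, 2024 — permitted.
Step 4: the window is 14–44 days after Jun 2, 2024 (end of the 11-day response period, which began when the protest bond is posted on May 22, 2024), so Jun 16, 2024 through Jul 16, 2024; done Jul 12, 2024 — within the window.
Step 5: 14 days after Jul 12, 2024 (when the statement of grounds is filed) is Jul 26, 2024; Jul 25, 2024 is within that limit.
Step 6: the window is 25–45 days after Jul 25, 2024 (when the procurement file is requested), so Aug 19, 2024 through Sep 8, 2024; done Sep 4, 2024 — within the window.
Step 7: 21 days after Sep 4, 2024 (when supplemental grounds are filed) is Sep 25, 2024; completed Sep 23, 2024, before the deadline.

None — every step was satisfied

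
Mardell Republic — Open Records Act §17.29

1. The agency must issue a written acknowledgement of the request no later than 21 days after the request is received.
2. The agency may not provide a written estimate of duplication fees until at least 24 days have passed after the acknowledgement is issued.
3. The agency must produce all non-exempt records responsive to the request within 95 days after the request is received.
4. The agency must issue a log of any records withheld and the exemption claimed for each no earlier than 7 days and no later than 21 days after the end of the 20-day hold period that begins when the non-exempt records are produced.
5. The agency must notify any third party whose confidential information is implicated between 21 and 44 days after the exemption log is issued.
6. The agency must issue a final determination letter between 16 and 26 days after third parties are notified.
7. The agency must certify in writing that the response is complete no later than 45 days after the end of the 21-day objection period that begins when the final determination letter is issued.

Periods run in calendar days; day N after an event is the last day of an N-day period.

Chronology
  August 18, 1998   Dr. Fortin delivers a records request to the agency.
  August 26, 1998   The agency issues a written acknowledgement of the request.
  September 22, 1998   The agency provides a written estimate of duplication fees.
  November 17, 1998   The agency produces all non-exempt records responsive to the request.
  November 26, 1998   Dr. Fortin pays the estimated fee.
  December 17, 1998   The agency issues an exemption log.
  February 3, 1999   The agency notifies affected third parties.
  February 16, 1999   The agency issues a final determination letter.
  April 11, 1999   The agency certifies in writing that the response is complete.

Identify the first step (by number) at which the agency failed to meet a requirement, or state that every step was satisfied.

Step 1 — counting 21 days from August 18, 1998 (when the request is received) gives a deadline of September 8, 1998; August 26, 1998 is within that limit.
Step 2 — must wait 24 days from August 26, 1998 (when the acknowledgement is issued), so not before September 19, 1998; done September 22, 1998, after the minimum wait.
Step 3 — counting 95 days from August 18, 1998 (when the request is received) gives a deadline of November 21, 1998; done November 17, 1998 — timely.
Step 4 — 7 and 21 days from December 7, 1998 (end of the 20-day hold period, which began when the non-exempt records are produced on November 17, 1998) are December 14, 1998 and December 28, 1998 respectively; done December 17, 1998, which is between those dates.
Step 5 — 21 and 44 days from December 17, 1998 (when the exemption log is issued) are January 7, 1999 and January 30, 1999 respectively; February 3, 1999 is 4 days past the end of the window.

Step 5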